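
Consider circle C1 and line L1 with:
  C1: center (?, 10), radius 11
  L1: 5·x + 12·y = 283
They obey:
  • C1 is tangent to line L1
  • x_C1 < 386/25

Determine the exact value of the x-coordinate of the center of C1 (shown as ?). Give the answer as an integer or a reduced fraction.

4

1. [C1‖L1]  x_C1² − (326/5)x_C1 + 1224/5 = 0  ⇒  x_C1 = 4 or 306/5
2. given x_C1 < 386/25: keep 4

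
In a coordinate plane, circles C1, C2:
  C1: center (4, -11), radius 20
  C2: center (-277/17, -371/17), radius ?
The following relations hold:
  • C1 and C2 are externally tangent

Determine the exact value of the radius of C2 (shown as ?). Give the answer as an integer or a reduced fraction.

1. [ext C1·C2]  r_C2² + 40r_C2 − 129 = 0  ⇒  r_C2 = 3 (r>0 drops 1)

3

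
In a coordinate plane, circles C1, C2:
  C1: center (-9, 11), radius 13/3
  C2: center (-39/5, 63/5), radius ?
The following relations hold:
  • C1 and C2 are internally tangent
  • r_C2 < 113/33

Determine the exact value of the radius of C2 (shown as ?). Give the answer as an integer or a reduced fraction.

7/3

1. [int C1,C2]  r_C2² − (26/3)r_C2 + 133/9 = 0  ⇒  r_C2 = 7/3 or 19/3
2. given r_C2 < 113/33: keep 7/3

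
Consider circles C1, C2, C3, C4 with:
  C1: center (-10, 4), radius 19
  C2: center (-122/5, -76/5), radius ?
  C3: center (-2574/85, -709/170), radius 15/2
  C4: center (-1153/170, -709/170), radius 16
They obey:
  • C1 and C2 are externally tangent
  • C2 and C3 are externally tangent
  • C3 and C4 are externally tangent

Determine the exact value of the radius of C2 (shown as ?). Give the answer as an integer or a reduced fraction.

5

1. [ext C1·C2]  r_C2² + 38r_C2 − 215 = 0  ⇒  r_C2 = 5 (r>0 drops 1)
2. [ext C2·C3]  r_C2² + 15r_C2 − 100 = 0  ⇒  r_C2 = 5 (r>0 drops 1)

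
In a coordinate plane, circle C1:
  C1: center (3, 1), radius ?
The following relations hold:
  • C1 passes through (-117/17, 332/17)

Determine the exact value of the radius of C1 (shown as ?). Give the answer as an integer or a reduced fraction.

21

1. [C1∋P]  r_C1² − 441 = 0  ⇒  r_C1 = 21 (r>0 drops 1)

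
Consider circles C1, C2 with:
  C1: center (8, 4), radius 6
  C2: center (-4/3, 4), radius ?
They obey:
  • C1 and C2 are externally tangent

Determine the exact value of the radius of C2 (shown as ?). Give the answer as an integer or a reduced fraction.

1. [ext C1·C2]  r_C2² + 12r_C2 − 460/9 = 0  ⇒  r_C2 = 10/3 (r>0 drops 1)

10/3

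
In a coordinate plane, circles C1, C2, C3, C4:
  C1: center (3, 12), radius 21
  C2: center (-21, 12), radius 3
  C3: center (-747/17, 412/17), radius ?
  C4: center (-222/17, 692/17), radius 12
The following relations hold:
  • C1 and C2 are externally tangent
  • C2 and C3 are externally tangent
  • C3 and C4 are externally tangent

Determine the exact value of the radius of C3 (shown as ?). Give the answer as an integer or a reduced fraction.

23

1. [ext C2·C3]  r_C3² + 6r_C3 − 667 = 0  ⇒  r_C3 = 23 (r>0 drops 1)
2. [ext C3·C4]  r_C3² + 24r_C3 − 1081 = 0  ⇒  r_C3 = 23 (r>0 drops 1)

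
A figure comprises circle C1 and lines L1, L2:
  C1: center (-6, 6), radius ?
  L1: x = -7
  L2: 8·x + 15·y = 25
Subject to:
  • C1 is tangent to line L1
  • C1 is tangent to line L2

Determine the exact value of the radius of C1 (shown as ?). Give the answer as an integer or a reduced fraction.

1. [C1‖L1]  r_C1² − 1 = 0  ⇒  r_C1 = 1 (r>0 drops 1)
2. [C1‖L2]  r_C1² − 1 = 0  ⇒  r_C1 = 1 (r>0 drops 1)

1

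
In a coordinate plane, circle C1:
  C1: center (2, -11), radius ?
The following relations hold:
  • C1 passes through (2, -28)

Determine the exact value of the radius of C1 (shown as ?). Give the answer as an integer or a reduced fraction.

1. [C1∋P]  r_C1² − 289 = 0  ⇒  r_C1 = 17 (r>0 drops 1)

17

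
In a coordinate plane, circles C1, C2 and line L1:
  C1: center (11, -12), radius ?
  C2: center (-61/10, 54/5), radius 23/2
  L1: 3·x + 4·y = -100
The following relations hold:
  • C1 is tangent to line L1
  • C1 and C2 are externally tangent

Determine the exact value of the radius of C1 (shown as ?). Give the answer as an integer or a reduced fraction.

17

1. [C1‖L1]  r_C1² − 289 = 0  ⇒  r_C1 = 17 (r>0 drops 1)
2. [ext C1·C2]  r_C1² + 23r_C1 − 680 = 0  ⇒  r_C1 = 17 (r>0 drops 1)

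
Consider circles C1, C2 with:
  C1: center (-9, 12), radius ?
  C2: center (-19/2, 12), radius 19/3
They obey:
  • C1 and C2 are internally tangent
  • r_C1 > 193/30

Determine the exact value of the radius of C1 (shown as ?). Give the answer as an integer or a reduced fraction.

41/6

1. [int C1,C2]  r_C1² − (38/3)r_C1 + 1435/36 = 0  ⇒  r_C1 = 35/6 or 41/6
2. given r_C1 > 193/30: keep 41/6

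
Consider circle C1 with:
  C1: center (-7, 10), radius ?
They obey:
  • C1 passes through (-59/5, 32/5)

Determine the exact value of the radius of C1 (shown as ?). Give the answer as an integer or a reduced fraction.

6

1. [C1∋P]  r_C1² − 36 = 0  ⇒  r_C1 = 6 (r>0 drops 1)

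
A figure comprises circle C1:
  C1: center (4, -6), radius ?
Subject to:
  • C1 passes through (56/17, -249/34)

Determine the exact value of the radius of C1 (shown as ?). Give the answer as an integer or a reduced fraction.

3/2

1. [C1∋P]  r_C1² − 9/4 = 0  ⇒  r_C1 = 3/2 (r>0 drops 1)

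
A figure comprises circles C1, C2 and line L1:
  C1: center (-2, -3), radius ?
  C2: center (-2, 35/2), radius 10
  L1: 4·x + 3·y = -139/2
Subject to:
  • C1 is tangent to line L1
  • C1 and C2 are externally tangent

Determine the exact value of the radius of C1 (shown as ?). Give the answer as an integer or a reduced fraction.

1. [C1‖L1]  r_C1² − 441/4 = 0  ⇒  r_C1 = 21/2 (r>0 drops 1)
2. [ext C1·C2]  r_C1² + 20r_C1 − 1281/4 = 0  ⇒  r_C1 = 21/2 (r>0 drops 1)

21/2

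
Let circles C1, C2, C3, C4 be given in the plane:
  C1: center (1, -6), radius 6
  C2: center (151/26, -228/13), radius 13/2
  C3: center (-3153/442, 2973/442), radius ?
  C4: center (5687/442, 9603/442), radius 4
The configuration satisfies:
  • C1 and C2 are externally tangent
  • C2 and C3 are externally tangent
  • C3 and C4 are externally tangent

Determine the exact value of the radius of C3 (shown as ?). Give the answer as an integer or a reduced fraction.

21

1. [ext C2·C3]  r_C3² + 13r_C3 − 714 = 0  ⇒  r_C3 = 21 (r>0 drops 1)
2. [ext C3·C4]  r_C3² + 8r_C3 − 609 = 0  ⇒  r_C3 = 21 (r>0 drops 1)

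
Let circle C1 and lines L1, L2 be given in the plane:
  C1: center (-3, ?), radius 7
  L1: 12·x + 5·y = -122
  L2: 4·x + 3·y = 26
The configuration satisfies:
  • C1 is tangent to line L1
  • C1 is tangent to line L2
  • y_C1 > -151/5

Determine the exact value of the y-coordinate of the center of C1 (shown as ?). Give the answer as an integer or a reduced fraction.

1. [C1‖L1]  y_C1² + (172/5)y_C1 − 177/5 = 0  ⇒  y_C1 = -177/5 or 1
2. [C1‖L2]  y_C1² − (76/3)y_C1 + 73/3 = 0  ⇒  y_C1 = 1 or 73/3

1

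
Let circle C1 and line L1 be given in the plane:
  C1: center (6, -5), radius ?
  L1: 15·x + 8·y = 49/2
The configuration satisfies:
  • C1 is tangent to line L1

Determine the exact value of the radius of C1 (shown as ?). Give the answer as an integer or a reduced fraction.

1. [C1‖L1]  r_C1² − 9/4 = 0  ⇒  r_C1 = 3/2 (r>0 drops 1)

3/2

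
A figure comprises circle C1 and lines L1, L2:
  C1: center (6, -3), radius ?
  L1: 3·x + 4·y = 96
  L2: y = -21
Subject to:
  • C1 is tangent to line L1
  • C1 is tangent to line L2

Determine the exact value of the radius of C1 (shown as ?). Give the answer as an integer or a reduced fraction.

18

1. [C1‖L1]  r_C1² − 324 = 0  ⇒  r_C1 = 18 (r>0 drops 1)
2. [C1‖L2]  r_C1² − 324 = 0  ⇒  r_C1 = 18 (r>0 drops 1)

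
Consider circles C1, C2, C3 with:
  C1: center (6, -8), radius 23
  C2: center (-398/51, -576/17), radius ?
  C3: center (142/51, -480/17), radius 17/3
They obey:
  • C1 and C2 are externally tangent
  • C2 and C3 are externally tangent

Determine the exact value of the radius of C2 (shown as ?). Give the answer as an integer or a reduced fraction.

1. [ext C1·C2]  r_C2² + 46r_C2 − 2983/9 = 0  ⇒  r_C2 = 19/3 (r>0 drops 1)
2. [ext C2·C3]  r_C2² + (34/3)r_C2 − 1007/9 = 0  ⇒  r_C2 = 19/3 (r>0 drops 1)

19/3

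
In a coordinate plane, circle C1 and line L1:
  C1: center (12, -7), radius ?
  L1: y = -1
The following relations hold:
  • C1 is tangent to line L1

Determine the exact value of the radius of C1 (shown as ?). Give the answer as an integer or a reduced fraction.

1. [C1‖L1]  r_C1² − 36 = 0  ⇒  r_C1 = 6 (r>0 drops 1)

6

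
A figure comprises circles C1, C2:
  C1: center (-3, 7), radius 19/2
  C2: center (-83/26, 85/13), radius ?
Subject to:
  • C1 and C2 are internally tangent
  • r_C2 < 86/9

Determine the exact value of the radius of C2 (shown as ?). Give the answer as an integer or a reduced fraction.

1. [int C1,C2]  r_C2² − 19r_C2 + 90 = 0  ⇒  r_C2 = 9 or 10
2. given r_C2 < 86/9: keep 9

9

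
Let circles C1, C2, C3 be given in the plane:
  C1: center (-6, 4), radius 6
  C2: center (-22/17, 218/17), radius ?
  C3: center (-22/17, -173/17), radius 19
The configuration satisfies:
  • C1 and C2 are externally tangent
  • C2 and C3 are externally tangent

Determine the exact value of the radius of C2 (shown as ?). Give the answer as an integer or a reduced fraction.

4

1. [ext C1·C2]  r_C2² + 12r_C2 − 64 = 0  ⇒  r_C2 = 4 (r>0 drops 1)
2. [ext C2·C3]  r_C2² + 38r_C2 − 168 = 0  ⇒  r_C2 = 4 (r>0 drops 1)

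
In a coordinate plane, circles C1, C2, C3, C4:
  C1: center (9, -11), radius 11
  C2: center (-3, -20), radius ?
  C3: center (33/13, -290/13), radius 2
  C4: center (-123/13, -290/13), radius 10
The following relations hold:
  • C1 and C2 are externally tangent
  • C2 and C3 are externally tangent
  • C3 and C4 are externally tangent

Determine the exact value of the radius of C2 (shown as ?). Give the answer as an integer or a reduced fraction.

1. [ext C1·C2]  r_C2² + 22r_C2 − 104 = 0  ⇒  r_C2 = 4 (r>0 drops 1)
2. [ext C2·C3]  r_C2² + 4r_C2 − 32 = 0  ⇒  r_C2 = 4 (r>0 drops 1)

4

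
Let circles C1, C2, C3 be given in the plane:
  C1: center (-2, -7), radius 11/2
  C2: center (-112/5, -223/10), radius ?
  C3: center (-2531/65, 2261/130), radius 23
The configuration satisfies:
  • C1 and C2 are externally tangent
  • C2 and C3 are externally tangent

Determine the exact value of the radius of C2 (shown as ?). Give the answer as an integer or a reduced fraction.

20

1. [ext C1·C2]  r_C2² + 11r_C2 − 620 = 0  ⇒  r_C2 = 20 (r>0 drops 1)
2. [ext C2·C3]  r_C2² + 46r_C2 − 1320 = 0  ⇒  r_C2 = 20 (r>0 drops 1)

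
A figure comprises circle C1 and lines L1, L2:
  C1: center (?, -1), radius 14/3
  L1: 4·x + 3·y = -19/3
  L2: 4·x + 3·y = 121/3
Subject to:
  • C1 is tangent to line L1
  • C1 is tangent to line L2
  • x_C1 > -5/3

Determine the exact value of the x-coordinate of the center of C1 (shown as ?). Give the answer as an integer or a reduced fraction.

1. [C1‖L1]  x_C1² + (5/3)x_C1 − 100/3 = 0  ⇒  x_C1 = -20/3 or 5
2. [C1‖L2]  x_C1² − (65/3)x_C1 + 250/3 = 0  ⇒  x_C1 = 5 or 50/3

5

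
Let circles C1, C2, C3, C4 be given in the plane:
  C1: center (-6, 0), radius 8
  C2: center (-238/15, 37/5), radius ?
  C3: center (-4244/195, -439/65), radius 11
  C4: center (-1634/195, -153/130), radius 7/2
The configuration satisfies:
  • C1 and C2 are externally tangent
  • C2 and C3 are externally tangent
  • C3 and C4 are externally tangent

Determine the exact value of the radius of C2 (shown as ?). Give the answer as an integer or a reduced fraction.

13/3

1. [ext C1·C2]  r_C2² + 16r_C2 − 793/9 = 0  ⇒  r_C2 = 13/3 (r>0 drops 1)
2. [ext C2·C3]  r_C2² + 22r_C2 − 1027/9 = 0  ⇒  r_C2 = 13/3 (r>0 drops 1)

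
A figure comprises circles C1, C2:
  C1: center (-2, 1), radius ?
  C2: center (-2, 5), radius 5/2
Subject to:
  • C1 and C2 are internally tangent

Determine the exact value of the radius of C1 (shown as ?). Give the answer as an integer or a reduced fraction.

1. [int C1,C2]  r_C1² − 5r_C1 − 39/4 = 0  ⇒  r_C1 = 13/2 (r>0 drops 1)

13/2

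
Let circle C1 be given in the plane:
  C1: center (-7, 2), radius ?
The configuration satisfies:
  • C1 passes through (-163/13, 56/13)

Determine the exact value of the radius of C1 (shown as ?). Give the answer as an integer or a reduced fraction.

6

1. [C1∋P]  r_C1² − 36 = 0  ⇒  r_C1 = 6 (r>0 drops 1)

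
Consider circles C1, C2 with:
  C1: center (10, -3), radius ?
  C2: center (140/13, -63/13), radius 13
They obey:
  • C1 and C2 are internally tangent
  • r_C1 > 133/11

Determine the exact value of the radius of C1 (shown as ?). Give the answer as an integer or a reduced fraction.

15

1. [int C1,C2]  r_C1² − 26r_C1 + 165 = 0  ⇒  r_C1 = 11 or 15
2. given r_C1 > 133/11: keep 15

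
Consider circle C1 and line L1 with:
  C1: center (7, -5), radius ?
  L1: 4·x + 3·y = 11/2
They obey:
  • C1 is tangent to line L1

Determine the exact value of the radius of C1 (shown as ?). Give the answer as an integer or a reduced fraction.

1. [C1‖L1]  r_C1² − 9/4 = 0  ⇒  r_C1 = 3/2 (r>0 drops 1)

3/2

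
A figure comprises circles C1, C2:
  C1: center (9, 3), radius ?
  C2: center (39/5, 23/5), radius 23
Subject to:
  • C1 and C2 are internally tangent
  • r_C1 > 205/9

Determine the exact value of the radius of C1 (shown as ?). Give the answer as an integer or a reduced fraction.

25

1. [int C1,C2]  r_C1² − 46r_C1 + 525 = 0  ⇒  r_C1 = 21 or 25
2. given r_C1 > 205/9: keep 25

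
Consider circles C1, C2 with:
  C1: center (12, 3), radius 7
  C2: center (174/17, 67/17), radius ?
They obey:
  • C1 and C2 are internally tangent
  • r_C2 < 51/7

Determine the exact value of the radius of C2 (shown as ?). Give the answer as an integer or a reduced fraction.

1. [int C1,C2]  r_C2² − 14r_C2 + 45 = 0  ⇒  r_C2 = 5 or 9
2. given r_C2 < 51/7: keep 5

5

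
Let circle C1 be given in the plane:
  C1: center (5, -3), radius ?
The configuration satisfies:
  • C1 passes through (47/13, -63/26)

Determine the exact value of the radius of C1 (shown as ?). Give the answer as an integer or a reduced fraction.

3/2

1. [C1∋P]  r_C1² − 9/4 = 0  ⇒  r_C1 = 3/2 (r>0 drops 1)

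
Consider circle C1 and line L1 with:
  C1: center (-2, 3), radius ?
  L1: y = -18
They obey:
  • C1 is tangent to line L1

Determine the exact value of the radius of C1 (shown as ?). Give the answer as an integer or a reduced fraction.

1. [C1‖L1]  r_C1² − 441 = 0  ⇒  r_C1 = 21 (r>0 drops 1)

21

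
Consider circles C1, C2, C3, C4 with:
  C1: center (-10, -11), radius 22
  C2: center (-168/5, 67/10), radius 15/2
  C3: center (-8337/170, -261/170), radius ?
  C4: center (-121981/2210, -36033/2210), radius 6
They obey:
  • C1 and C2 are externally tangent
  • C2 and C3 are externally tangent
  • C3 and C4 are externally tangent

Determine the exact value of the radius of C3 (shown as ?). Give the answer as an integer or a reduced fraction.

10

1. [ext C2·C3]  r_C3² + 15r_C3 − 250 = 0  ⇒  r_C3 = 10 (r>0 drops 1)
2. [ext C3·C4]  r_C3² + 12r_C3 − 220 = 0  ⇒  r_C3 = 10 (r>0 drops 1)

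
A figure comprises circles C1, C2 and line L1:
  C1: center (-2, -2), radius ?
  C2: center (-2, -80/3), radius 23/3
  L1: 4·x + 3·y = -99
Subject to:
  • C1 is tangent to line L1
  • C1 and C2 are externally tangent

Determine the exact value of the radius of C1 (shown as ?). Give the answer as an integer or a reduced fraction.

1. [C1‖L1]  r_C1² − 289 = 0  ⇒  r_C1 = 17 (r>0 drops 1)
2. [ext C1·C2]  r_C1² + (46/3)r_C1 − 1649/3 = 0  ⇒  r_C1 = 17 (r>0 drops 1)

17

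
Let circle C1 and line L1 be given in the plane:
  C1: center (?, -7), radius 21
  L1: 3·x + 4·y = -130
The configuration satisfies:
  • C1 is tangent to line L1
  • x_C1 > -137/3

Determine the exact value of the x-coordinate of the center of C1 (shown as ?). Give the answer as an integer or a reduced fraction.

1. [C1‖L1]  x_C1² + 68x_C1 − 69 = 0  ⇒  x_C1 = -69 or 1
2. given x_C1 > -137/3: keep 1

1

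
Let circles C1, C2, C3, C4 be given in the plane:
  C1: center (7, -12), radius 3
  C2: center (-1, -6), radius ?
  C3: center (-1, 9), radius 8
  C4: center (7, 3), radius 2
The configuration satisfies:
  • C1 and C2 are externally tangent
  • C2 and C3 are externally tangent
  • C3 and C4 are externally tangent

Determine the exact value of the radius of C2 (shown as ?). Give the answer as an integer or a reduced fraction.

1. [ext C1·C2]  r_C2² + 6r_C2 − 91 = 0  ⇒  r_C2 = 7 (r>0 drops 1)
2. [ext C2·C3]  r_C2² + 16r_C2 − 161 = 0  ⇒  r_C2 = 7 (r>0 drops 1)

7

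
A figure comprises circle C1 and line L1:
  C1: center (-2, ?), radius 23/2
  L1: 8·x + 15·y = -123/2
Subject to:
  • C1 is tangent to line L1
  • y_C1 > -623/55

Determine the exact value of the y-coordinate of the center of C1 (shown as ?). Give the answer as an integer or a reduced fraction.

10

1. [C1‖L1]  y_C1² + (91/15)y_C1 − 482/3 = 0  ⇒  y_C1 = -241/15 or 10
2. given y_C1 > -623/55: keep 10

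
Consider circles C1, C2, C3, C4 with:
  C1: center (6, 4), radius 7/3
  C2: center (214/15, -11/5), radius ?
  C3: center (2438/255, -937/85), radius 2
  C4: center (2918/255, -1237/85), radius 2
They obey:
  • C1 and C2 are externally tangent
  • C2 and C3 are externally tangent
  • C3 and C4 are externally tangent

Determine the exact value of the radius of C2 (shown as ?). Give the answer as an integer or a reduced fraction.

8

1. [ext C1·C2]  r_C2² + (14/3)r_C2 − 304/3 = 0  ⇒  r_C2 = 8 (r>0 drops 1)
2. [ext C2·C3]  r_C2² + 4r_C2 − 96 = 0  ⇒  r_C2 = 8 (r>0 drops 1)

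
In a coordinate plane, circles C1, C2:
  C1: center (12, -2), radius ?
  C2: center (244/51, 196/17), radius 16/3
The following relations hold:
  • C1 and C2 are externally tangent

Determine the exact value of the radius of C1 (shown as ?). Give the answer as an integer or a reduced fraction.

10

1. [ext C1·C2]  r_C1² + (32/3)r_C1 − 620/3 = 0  ⇒  r_C1 = 10 (r>0 drops 1)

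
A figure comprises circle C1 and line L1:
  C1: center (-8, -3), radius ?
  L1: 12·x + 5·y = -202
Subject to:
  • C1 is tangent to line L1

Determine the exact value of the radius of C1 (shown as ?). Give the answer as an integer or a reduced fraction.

1. [C1‖L1]  r_C1² − 49 = 0  ⇒  r_C1 = 7 (r>0 drops 1)

7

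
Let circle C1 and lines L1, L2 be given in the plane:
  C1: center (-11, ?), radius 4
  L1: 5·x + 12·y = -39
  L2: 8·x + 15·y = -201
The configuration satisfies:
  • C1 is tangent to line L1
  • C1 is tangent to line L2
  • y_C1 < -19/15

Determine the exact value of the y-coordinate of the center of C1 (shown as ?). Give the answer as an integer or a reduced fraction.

-3

1. [C1‖L1]  y_C1² − (8/3)y_C1 − 17 = 0  ⇒  y_C1 = -3 or 17/3
2. [C1‖L2]  y_C1² + (226/15)y_C1 + 181/5 = 0  ⇒  y_C1 = -181/15 or -3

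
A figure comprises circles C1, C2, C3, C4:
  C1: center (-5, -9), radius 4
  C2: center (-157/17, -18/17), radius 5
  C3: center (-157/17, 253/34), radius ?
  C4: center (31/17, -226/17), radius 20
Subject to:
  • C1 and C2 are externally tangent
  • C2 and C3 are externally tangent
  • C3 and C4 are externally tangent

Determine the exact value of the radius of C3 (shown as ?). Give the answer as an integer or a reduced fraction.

1. [ext C2·C3]  r_C3² + 10r_C3 − 189/4 = 0  ⇒  r_C3 = 7/2 (r>0 drops 1)
2. [ext C3·C4]  r_C3² + 40r_C3 − 609/4 = 0  ⇒  r_C3 = 7/2 (r>0 drops 1)

7/2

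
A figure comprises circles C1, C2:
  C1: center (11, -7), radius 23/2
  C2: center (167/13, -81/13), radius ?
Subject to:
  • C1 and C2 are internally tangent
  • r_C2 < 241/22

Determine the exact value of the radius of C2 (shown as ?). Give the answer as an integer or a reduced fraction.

1. [int C1,C2]  r_C2² − 23r_C2 + 513/4 = 0  ⇒  r_C2 = 19/2 or 27/2
2. given r_C2 < 241/22: keep 19/2

19/2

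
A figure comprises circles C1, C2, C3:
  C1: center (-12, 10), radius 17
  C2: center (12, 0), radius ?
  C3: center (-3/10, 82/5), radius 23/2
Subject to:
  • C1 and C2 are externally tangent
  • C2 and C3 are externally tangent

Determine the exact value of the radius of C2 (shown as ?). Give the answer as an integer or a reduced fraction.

1. [ext C1·C2]  r_C2² + 34r_C2 − 387 = 0  ⇒  r_C2 = 9 (r>0 drops 1)
2. [ext C2·C3]  r_C2² + 23r_C2 − 288 = 0  ⇒  r_C2 = 9 (r>0 drops 1)

9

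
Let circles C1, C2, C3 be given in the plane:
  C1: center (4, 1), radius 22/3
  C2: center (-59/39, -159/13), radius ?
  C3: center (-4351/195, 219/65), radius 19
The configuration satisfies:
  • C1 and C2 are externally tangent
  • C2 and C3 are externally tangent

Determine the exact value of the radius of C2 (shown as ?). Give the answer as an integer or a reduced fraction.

1. [ext C1·C2]  r_C2² + (44/3)r_C2 − 455/3 = 0  ⇒  r_C2 = 7 (r>0 drops 1)
2. [ext C2·C3]  r_C2² + 38r_C2 − 315 = 0  ⇒  r_C2 = 7 (r>0 drops 1)

7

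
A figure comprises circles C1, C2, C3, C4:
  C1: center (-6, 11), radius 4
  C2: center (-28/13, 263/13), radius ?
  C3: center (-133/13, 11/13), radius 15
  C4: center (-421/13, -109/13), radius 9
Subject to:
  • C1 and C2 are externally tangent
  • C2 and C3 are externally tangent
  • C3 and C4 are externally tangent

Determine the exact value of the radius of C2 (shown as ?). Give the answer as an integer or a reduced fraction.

1. [ext C1·C2]  r_C2² + 8r_C2 − 84 = 0  ⇒  r_C2 = 6 (r>0 drops 1)
2. [ext C2·C3]  r_C2² + 30r_C2 − 216 = 0  ⇒  r_C2 = 6 (r>0 drops 1)

6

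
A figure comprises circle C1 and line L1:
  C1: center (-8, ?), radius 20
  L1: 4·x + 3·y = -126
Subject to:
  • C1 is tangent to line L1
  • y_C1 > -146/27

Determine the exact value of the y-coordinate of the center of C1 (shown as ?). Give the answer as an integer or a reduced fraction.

2

1. [C1‖L1]  y_C1² + (188/3)y_C1 − 388/3 = 0  ⇒  y_C1 = -194/3 or 2
2. given y_C1 > -146/27: keep 2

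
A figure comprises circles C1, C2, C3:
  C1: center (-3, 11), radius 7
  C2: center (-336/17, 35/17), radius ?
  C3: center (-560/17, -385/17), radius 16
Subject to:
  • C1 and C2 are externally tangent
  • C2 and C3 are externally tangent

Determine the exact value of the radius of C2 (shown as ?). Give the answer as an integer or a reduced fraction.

12

1. [ext C1·C2]  r_C2² + 14r_C2 − 312 = 0  ⇒  r_C2 = 12 (r>0 drops 1)
2. [ext C2·C3]  r_C2² + 32r_C2 − 528 = 0  ⇒  r_C2 = 12 (r>0 drops 1)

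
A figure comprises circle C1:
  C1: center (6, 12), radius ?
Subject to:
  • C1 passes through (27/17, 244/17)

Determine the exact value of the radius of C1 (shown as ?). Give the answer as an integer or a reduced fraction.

1. [C1∋P]  r_C1² − 25 = 0  ⇒  r_C1 = 5 (r>0 drops 1)

5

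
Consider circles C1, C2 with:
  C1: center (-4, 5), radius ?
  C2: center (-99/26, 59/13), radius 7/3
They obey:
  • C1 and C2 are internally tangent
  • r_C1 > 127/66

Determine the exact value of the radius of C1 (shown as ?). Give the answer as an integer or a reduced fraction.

17/6

1. [int C1,C2]  r_C1² − (14/3)r_C1 + 187/36 = 0  ⇒  r_C1 = 11/6 or 17/6
2. given r_C1 > 127/66: keep 17/6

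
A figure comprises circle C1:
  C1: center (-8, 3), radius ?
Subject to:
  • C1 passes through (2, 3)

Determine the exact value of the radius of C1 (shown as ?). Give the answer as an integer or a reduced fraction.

10

1. [C1∋P]  r_C1² − 100 = 0  ⇒  r_C1 = 10 (r>0 drops 1)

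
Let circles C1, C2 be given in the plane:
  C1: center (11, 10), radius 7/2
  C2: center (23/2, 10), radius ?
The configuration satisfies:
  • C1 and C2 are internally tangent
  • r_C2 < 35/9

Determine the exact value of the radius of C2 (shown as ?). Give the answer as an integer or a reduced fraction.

1. [int C1,C2]  r_C2² − 7r_C2 + 12 = 0  ⇒  r_C2 = 3 or 4
2. given r_C2 < 35/9: keep 3

3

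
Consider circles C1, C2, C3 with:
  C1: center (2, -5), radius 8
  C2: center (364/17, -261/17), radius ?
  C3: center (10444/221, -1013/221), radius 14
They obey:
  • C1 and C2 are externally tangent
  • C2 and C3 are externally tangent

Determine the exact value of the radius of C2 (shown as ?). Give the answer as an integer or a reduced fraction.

14

1. [ext C1·C2]  r_C2² + 16r_C2 − 420 = 0  ⇒  r_C2 = 14 (r>0 drops 1)
2. [ext C2·C3]  r_C2² + 28r_C2 − 588 = 0  ⇒  r_C2 = 14 (r>0 drops 1)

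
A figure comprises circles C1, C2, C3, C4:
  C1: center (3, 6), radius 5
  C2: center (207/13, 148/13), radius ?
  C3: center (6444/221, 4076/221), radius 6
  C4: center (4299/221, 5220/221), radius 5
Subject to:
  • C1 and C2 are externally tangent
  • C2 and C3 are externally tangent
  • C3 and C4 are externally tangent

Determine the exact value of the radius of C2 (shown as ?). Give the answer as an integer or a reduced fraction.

9

1. [ext C1·C2]  r_C2² + 10r_C2 − 171 = 0  ⇒  r_C2 = 9 (r>0 drops 1)
2. [ext C2·C3]  r_C2² + 12r_C2 − 189 = 0  ⇒  r_C2 = 9 (r>0 drops 1)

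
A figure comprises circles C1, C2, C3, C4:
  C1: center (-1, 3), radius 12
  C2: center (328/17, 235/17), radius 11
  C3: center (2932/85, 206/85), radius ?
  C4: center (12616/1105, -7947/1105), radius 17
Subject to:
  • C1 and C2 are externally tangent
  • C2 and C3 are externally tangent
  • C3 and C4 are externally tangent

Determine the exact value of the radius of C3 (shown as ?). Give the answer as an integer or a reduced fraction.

1. [ext C2·C3]  r_C3² + 22r_C3 − 240 = 0  ⇒  r_C3 = 8 (r>0 drops 1)
2. [ext C3·C4]  r_C3² + 34r_C3 − 336 = 0  ⇒  r_C3 = 8 (r>0 drops 1)

8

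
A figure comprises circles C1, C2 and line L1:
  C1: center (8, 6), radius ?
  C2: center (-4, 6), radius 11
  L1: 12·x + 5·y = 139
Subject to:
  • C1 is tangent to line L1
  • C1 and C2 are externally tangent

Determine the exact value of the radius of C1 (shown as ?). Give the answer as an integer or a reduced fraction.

1. [C1‖L1]  r_C1² − 1 = 0  ⇒  r_C1 = 1 (r>0 drops 1)
2. [ext C1·C2]  r_C1² + 22r_C1 − 23 = 0  ⇒  r_C1 = 1 (r>0 drops 1)

1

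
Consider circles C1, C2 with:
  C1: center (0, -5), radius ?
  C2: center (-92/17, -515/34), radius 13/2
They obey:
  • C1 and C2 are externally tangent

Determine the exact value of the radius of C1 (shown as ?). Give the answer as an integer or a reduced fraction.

1. [ext C1·C2]  r_C1² + 13r_C1 − 90 = 0  ⇒  r_C1 = 5 (r>0 drops 1)

5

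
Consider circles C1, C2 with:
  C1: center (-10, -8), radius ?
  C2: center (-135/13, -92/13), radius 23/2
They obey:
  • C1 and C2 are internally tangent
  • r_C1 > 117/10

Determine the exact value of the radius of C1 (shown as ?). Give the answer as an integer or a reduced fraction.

1. [int C1,C2]  r_C1² − 23r_C1 + 525/4 = 0  ⇒  r_C1 = 21/2 or 25/2
2. given r_C1 > 117/10: keep 25/2

25/2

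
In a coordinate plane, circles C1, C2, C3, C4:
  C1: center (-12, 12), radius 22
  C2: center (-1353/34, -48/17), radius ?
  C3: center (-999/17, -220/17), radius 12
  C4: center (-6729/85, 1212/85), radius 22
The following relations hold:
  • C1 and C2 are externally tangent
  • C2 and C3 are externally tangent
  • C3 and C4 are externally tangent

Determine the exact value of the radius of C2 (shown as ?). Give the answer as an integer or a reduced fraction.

1. [ext C1·C2]  r_C2² + 44r_C2 − 2033/4 = 0  ⇒  r_C2 = 19/2 (r>0 drops 1)
2. [ext C2·C3]  r_C2² + 24r_C2 − 1273/4 = 0  ⇒  r_C2 = 19/2 (r>0 drops 1)

19/2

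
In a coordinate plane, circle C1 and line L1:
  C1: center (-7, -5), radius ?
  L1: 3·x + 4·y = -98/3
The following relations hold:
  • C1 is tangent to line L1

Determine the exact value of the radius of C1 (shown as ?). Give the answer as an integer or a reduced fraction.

1. [C1‖L1]  r_C1² − 25/9 = 0  ⇒  r_C1 = 5/3 (r>0 drops 1)

5/3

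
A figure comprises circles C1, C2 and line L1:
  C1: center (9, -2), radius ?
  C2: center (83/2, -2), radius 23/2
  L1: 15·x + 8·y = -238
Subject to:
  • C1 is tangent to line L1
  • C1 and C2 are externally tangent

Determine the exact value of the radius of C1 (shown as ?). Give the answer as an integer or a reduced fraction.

21

1. [C1‖L1]  r_C1² − 441 = 0  ⇒  r_C1 = 21 (r>0 drops 1)
2. [ext C1·C2]  r_C1² + 23r_C1 − 924 = 0  ⇒  r_C1 = 21 (r>0 drops 1)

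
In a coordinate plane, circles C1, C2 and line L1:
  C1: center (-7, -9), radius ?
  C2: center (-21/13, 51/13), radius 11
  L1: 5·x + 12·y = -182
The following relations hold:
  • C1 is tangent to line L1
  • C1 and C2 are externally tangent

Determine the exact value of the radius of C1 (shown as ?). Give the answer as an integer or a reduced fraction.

3

1. [C1‖L1]  r_C1² − 9 = 0  ⇒  r_C1 = 3 (r>0 drops 1)
2. [ext C1·C2]  r_C1² + 22r_C1 − 75 = 0  ⇒  r_C1 = 3 (r>0 drops 1)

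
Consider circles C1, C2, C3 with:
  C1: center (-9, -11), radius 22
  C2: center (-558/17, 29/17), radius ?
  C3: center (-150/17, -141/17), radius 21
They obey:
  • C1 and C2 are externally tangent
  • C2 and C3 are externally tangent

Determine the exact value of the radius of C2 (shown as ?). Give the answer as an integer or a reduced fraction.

1. [ext C1·C2]  r_C2² + 44r_C2 − 245 = 0  ⇒  r_C2 = 5 (r>0 drops 1)
2. [ext C2·C3]  r_C2² + 42r_C2 − 235 = 0  ⇒  r_C2 = 5 (r>0 drops 1)

5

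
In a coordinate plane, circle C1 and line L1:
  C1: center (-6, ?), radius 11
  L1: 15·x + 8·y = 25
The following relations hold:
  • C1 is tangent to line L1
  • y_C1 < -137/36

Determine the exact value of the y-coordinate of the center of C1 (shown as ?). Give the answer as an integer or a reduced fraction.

-9

1. [C1‖L1]  y_C1² − (115/4)y_C1 − 1359/4 = 0  ⇒  y_C1 = -9 or 151/4
2. given y_C1 < -137/36: keep -9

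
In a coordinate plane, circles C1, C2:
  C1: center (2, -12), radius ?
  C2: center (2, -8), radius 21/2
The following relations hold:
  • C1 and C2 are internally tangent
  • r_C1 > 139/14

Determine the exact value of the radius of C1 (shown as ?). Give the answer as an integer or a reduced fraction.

29/2

1. [int C1,C2]  r_C1² − 21r_C1 + 377/4 = 0  ⇒  r_C1 = 13/2 or 29/2
2. given r_C1 > 139/14: keep 29/2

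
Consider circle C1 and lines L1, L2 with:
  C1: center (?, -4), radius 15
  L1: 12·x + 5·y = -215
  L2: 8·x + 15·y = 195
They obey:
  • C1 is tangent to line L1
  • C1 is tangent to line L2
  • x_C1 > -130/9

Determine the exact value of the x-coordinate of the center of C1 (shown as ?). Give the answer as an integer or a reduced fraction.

1. [C1‖L1]  x_C1² + (65/2)x_C1 = 0  ⇒  x_C1 = -65/2 or 0
2. [C1‖L2]  x_C1² − (255/4)x_C1 = 0  ⇒  x_C1 = 0 or 255/4

0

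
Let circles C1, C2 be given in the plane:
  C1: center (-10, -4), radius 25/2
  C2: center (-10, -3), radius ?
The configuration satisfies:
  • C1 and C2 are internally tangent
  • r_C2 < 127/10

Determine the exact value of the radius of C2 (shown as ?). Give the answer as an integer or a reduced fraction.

1. [int C1,C2]  r_C2² − 25r_C2 + 621/4 = 0  ⇒  r_C2 = 23/2 or 27/2
2. given r_C2 < 127/10: keep 23/2

23/2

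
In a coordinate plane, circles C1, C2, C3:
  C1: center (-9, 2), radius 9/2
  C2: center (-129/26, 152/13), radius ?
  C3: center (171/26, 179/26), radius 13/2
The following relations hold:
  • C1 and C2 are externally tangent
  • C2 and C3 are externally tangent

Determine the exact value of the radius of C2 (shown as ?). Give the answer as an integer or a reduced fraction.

6

1. [ext C1·C2]  r_C2² + 9r_C2 − 90 = 0  ⇒  r_C2 = 6 (r>0 drops 1)
2. [ext C2·C3]  r_C2² + 13r_C2 − 114 = 0  ⇒  r_C2 = 6 (r>0 drops 1)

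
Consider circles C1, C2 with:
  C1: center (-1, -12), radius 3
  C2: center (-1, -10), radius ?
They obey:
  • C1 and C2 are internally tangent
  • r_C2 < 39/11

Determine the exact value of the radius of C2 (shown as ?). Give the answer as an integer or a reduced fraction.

1. [int C1,C2]  r_C2² − 6r_C2 + 5 = 0  ⇒  r_C2 = 1 or 5
2. given r_C2 < 39/11: keep 1

1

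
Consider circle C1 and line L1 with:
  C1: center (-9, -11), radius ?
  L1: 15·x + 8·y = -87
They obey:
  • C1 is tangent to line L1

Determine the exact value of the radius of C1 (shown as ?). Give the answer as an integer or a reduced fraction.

1. [C1‖L1]  r_C1² − 64 = 0  ⇒  r_C1 = 8 (r>0 drops 1)

8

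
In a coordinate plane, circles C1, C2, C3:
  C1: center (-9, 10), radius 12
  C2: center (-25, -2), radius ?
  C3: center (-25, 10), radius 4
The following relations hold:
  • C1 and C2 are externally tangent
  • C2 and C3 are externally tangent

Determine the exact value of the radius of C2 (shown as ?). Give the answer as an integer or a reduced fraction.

1. [ext C1·C2]  r_C2² + 24r_C2 − 256 = 0  ⇒  r_C2 = 8 (r>0 drops 1)
2. [ext C2·C3]  r_C2² + 8r_C2 − 128 = 0  ⇒  r_C2 = 8 (r>0 drops 1)

8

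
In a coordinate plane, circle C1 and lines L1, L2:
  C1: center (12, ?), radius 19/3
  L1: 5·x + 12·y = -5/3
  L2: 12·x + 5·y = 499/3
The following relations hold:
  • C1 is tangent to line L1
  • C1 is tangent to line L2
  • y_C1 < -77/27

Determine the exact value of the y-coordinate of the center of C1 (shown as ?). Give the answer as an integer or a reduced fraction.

1. [C1‖L1]  y_C1² + (185/18)y_C1 − 62/3 = 0  ⇒  y_C1 = -12 or 31/18
2. [C1‖L2]  y_C1² − (134/15)y_C1 − 1256/5 = 0  ⇒  y_C1 = -12 or 314/15

-12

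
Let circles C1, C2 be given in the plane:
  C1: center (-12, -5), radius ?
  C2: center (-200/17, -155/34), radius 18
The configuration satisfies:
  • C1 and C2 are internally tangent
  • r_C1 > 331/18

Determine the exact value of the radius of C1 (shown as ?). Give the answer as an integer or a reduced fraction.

37/2

1. [int C1,C2]  r_C1² − 36r_C1 + 1295/4 = 0  ⇒  r_C1 = 35/2 or 37/2
2. given r_C1 > 331/18: keep 37/2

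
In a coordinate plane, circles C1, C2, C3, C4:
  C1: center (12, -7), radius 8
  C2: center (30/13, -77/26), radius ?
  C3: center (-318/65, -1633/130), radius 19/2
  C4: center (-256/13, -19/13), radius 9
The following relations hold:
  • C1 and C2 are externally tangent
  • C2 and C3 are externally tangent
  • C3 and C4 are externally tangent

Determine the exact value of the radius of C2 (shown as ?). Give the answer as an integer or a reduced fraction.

5/2

1. [ext C1·C2]  r_C2² + 16r_C2 − 185/4 = 0  ⇒  r_C2 = 5/2 (r>0 drops 1)
2. [ext C2·C3]  r_C2² + 19r_C2 − 215/4 = 0  ⇒  r_C2 = 5/2 (r>0 drops 1)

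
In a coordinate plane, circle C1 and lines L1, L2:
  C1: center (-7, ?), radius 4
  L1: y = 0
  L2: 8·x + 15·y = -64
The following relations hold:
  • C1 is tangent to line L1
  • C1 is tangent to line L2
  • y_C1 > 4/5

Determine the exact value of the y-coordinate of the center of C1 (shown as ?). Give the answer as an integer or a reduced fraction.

1. [C1‖L1]  y_C1² − 16 = 0  ⇒  y_C1 = -4 or 4
2. [C1‖L2]  y_C1² + (16/15)y_C1 − 304/15 = 0  ⇒  y_C1 = -76/15 or 4

4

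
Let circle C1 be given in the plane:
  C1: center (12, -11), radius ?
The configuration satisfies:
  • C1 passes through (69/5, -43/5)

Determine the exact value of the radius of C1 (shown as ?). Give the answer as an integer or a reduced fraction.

3

1. [C1∋P]  r_C1² − 9 = 0  ⇒  r_C1 = 3 (r>0 drops 1)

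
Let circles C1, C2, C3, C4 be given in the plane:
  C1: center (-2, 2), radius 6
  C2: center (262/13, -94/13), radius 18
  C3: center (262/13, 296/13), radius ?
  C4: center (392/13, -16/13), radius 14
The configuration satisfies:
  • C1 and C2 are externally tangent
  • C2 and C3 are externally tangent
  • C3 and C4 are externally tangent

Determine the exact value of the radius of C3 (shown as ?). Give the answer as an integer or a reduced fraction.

1. [ext C2·C3]  r_C3² + 36r_C3 − 576 = 0  ⇒  r_C3 = 12 (r>0 drops 1)
2. [ext C3·C4]  r_C3² + 28r_C3 − 480 = 0  ⇒  r_C3 = 12 (r>0 drops 1)

12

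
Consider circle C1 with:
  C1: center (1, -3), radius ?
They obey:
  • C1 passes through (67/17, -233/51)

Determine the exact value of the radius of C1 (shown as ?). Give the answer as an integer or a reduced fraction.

1. [C1∋P]  r_C1² − 100/9 = 0  ⇒  r_C1 = 10/3 (r>0 drops 1)

10/3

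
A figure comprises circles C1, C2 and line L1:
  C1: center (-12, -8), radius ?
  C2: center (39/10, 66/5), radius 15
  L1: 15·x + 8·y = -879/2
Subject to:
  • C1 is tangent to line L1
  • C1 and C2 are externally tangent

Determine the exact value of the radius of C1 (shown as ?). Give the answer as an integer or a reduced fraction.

1. [C1‖L1]  r_C1² − 529/4 = 0  ⇒  r_C1 = 23/2 (r>0 drops 1)
2. [ext C1·C2]  r_C1² + 30r_C1 − 1909/4 = 0  ⇒  r_C1 = 23/2 (r>0 drops 1)

23/2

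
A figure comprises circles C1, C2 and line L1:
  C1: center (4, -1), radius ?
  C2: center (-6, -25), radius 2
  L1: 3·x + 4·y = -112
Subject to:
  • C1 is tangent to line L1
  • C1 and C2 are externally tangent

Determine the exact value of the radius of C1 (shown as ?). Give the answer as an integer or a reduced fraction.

1. [C1‖L1]  r_C1² − 576 = 0  ⇒  r_C1 = 24 (r>0 drops 1)
2. [ext C1·C2]  r_C1² + 4r_C1 − 672 = 0  ⇒  r_C1 = 24 (r>0 drops 1)

24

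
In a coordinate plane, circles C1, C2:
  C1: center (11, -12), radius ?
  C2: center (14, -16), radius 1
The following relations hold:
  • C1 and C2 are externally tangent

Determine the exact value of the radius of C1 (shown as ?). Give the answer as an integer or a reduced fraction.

4

1. [ext C1·C2]  r_C1² + 2r_C1 − 24 = 0  ⇒  r_C1 = 4 (r>0 drops 1)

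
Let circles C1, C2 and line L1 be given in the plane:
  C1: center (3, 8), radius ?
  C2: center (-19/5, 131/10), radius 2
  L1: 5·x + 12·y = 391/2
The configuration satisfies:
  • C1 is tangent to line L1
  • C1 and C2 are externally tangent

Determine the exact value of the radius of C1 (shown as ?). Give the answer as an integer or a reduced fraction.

13/2

1. [C1‖L1]  r_C1² − 169/4 = 0  ⇒  r_C1 = 13/2 (r>0 drops 1)
2. [ext C1·C2]  r_C1² + 4r_C1 − 273/4 = 0  ⇒  r_C1 = 13/2 (r>0 drops 1)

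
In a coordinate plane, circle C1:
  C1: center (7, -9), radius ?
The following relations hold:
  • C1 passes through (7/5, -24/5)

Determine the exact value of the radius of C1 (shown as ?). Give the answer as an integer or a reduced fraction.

7

1. [C1∋P]  r_C1² − 49 = 0  ⇒  r_C1 = 7 (r>0 drops 1)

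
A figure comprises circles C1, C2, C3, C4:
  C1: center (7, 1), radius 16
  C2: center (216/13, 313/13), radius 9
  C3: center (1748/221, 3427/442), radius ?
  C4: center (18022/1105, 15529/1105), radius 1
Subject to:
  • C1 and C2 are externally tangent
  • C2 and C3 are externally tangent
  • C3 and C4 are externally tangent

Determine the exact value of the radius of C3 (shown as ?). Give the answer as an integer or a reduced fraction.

1. [ext C2·C3]  r_C3² + 18r_C3 − 1045/4 = 0  ⇒  r_C3 = 19/2 (r>0 drops 1)
2. [ext C3·C4]  r_C3² + 2r_C3 − 437/4 = 0  ⇒  r_C3 = 19/2 (r>0 drops 1)

19/2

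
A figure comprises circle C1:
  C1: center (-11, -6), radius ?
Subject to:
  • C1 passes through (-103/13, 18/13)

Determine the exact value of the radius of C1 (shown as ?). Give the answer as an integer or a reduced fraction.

1. [C1∋P]  r_C1² − 64 = 0  ⇒  r_C1 = 8 (r>0 drops 1)

8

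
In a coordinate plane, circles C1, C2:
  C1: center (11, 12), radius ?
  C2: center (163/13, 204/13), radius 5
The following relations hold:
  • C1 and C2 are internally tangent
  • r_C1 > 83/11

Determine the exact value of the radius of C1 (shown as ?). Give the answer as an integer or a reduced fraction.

1. [int C1,C2]  r_C1² − 10r_C1 + 9 = 0  ⇒  r_C1 = 1 or 9
2. given r_C1 > 83/11: keep 9

9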